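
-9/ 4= -2.25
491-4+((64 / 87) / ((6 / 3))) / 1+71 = 48578 / 87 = 558.37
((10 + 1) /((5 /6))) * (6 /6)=66 /5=13.20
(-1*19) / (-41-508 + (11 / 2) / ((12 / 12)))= 0.03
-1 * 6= -6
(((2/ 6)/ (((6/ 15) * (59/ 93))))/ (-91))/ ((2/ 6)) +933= 10018089/ 10738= 932.96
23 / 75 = 0.31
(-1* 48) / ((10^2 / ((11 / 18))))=-22 / 75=-0.29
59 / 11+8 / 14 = 457 / 77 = 5.94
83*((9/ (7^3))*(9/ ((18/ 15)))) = 11205/ 686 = 16.33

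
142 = 142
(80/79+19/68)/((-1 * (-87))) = 6941/467364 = 0.01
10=10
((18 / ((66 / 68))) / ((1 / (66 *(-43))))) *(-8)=421056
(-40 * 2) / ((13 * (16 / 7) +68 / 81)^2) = -1607445 / 18757561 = -0.09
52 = 52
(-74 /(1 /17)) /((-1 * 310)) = 629 /155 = 4.06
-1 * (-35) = 35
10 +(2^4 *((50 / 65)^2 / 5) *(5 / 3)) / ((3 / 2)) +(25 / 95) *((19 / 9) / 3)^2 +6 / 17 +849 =1804522744 / 2094417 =861.59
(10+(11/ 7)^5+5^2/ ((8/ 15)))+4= 9473417/ 134456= 70.46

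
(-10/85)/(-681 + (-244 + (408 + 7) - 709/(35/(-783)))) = -70/9134049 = -0.00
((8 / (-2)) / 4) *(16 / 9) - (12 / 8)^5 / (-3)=217 / 288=0.75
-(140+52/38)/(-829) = 0.17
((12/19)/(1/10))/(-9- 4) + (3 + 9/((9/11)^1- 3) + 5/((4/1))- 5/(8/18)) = -22943/1976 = -11.61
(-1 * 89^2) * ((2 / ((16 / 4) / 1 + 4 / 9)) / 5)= -71289 / 100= -712.89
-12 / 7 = -1.71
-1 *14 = -14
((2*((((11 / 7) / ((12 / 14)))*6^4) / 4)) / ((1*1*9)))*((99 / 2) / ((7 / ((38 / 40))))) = 62073 / 70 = 886.76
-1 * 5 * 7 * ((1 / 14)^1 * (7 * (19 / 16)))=-665 / 32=-20.78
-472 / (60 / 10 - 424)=236 / 209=1.13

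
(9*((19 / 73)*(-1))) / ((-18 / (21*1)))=399 / 146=2.73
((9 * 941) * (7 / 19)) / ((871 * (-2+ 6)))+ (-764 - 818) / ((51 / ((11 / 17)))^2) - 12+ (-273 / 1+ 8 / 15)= -70614151999541 / 248794025220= -283.83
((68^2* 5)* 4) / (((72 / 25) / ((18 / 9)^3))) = 2312000 / 9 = 256888.89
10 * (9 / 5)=18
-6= -6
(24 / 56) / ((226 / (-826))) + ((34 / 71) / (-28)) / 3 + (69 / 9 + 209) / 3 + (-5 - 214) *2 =-371353229 / 1010898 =-367.35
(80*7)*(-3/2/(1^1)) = -840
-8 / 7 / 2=-4 / 7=-0.57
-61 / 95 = -0.64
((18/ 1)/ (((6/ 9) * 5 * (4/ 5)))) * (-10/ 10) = -27/ 4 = -6.75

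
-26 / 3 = -8.67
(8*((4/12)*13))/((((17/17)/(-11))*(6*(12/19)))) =-2717/27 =-100.63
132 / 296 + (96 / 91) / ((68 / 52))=11031 / 8806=1.25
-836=-836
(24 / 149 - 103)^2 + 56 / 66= 10576.69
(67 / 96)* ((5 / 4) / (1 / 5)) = 1675 / 384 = 4.36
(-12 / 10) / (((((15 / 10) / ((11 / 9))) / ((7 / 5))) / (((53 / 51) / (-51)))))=16324 / 585225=0.03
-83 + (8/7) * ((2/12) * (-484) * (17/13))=-55571/273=-203.56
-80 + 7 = -73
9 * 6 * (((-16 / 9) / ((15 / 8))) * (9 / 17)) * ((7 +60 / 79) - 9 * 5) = 1009.44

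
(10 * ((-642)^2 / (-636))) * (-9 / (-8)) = -1545615 / 212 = -7290.64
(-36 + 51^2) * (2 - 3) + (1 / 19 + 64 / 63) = -3069026 / 1197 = -2563.93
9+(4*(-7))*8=-215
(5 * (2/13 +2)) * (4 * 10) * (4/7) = 3200/13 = 246.15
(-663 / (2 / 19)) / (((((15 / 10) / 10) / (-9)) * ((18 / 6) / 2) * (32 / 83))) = 653469.38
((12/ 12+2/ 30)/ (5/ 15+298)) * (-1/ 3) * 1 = -16/ 13425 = -0.00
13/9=1.44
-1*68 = -68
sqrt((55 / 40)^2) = 11 / 8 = 1.38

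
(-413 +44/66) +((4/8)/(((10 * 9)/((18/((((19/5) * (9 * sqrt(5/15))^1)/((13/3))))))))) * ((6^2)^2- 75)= -1237/3 +5291 * sqrt(3)/342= -385.54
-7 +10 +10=13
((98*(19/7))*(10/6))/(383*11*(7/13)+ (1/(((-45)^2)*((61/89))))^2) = 43969696509375/224993115104924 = 0.20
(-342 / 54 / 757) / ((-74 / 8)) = 76 / 84027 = 0.00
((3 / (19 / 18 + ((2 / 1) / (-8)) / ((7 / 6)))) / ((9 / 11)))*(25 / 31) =5775 / 1643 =3.51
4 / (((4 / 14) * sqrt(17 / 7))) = 14 * sqrt(119) / 17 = 8.98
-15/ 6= -5/ 2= -2.50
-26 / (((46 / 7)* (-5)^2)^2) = -637 / 661250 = -0.00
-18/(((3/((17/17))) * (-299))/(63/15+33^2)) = 32796/1495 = 21.94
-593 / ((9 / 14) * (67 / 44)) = -365288 / 603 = -605.78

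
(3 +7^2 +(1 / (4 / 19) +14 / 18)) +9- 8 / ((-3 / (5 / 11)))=26825 / 396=67.74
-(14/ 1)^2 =-196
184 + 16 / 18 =1664 / 9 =184.89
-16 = -16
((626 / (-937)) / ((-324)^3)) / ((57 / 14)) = 2191 / 454139717904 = 0.00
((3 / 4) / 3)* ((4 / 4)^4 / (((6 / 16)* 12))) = 1 / 18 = 0.06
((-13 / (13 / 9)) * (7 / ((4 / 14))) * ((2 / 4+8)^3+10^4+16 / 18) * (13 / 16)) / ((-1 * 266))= 69549571 / 9728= 7149.42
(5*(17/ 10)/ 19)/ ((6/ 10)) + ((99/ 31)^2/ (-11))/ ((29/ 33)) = -983077/ 3177066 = -0.31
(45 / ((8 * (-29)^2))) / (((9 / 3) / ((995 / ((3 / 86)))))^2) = 9152781125 / 15138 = 604622.88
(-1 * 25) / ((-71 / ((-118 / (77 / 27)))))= -79650 / 5467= -14.57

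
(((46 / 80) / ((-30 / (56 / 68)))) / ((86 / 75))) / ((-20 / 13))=0.01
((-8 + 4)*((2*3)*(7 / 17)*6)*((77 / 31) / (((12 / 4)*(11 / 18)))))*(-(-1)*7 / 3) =-98784 / 527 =-187.45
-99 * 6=-594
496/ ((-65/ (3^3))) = -13392/ 65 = -206.03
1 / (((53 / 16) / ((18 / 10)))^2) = 20736 / 70225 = 0.30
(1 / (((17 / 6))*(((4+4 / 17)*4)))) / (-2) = -1 / 96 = -0.01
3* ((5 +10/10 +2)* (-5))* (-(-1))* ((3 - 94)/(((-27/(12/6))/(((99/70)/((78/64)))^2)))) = -495616/455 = -1089.27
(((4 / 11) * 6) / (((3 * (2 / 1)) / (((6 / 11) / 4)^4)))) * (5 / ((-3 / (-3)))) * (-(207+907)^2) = -125650845 / 161051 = -780.19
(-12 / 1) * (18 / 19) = -216 / 19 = -11.37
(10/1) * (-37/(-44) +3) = 845/22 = 38.41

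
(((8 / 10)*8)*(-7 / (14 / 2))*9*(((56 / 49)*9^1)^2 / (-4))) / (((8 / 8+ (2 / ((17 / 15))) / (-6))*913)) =528768 / 223685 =2.36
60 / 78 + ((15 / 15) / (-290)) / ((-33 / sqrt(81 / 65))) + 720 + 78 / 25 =3 * sqrt(65) / 207350 + 235264 / 325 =723.89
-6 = -6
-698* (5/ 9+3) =-22336/ 9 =-2481.78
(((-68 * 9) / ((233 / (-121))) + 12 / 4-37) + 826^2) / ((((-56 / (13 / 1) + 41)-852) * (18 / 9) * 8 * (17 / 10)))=-1722894745 / 55976852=-30.78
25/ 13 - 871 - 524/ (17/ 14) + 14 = -284340/ 221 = -1286.61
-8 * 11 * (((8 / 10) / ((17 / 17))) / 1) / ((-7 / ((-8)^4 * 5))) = 1441792 / 7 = 205970.29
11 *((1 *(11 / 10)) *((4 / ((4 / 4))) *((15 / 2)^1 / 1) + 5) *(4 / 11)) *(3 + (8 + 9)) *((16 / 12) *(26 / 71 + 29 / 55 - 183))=-53097408 / 71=-747850.82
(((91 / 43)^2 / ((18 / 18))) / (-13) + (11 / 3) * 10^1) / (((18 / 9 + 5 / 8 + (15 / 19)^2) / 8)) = 4654970816 / 52036407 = 89.46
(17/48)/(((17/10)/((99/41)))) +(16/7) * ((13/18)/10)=69031/103320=0.67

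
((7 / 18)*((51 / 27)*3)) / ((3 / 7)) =833 / 162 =5.14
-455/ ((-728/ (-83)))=-415/ 8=-51.88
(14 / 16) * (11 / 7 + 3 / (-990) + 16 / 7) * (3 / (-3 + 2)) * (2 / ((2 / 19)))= -169157 / 880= -192.22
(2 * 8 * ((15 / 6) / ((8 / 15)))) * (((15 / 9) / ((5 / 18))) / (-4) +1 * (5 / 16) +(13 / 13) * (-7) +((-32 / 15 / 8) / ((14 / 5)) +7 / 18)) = -198925 / 336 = -592.04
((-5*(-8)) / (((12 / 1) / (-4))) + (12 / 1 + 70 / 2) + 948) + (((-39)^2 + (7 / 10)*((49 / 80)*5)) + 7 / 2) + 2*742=1916309 / 480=3992.31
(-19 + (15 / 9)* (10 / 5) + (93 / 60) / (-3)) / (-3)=971 / 180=5.39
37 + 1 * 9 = 46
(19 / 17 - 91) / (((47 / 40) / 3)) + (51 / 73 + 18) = -12294645 / 58327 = -210.79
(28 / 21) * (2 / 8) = 0.33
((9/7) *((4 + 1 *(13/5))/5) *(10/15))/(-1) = -198/175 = -1.13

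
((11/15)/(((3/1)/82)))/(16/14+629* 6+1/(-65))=7462/1405377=0.01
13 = 13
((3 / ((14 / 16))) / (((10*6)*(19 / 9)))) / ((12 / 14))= 3 / 95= 0.03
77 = 77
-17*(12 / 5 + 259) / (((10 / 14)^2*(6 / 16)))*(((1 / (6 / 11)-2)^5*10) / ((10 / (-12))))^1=-1088731 / 30375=-35.84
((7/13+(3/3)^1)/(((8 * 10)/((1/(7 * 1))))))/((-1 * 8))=-1/2912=-0.00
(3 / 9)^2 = 1 / 9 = 0.11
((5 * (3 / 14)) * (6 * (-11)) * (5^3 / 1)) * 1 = -61875 / 7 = -8839.29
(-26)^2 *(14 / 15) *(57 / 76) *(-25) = -11830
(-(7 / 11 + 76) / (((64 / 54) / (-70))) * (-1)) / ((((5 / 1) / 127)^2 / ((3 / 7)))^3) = -2578561112103380883 / 26950000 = -95679447573.41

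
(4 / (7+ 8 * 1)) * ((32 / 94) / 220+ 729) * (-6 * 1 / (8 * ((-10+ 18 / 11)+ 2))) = 22.91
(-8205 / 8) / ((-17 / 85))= 41025 / 8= 5128.12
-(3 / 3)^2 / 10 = -1 / 10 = -0.10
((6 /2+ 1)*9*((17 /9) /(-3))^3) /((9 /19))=-373388 /19683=-18.97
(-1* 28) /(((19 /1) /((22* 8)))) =-4928 /19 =-259.37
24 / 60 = 2 / 5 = 0.40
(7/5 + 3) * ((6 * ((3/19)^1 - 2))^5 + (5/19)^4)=-1797004387750/2476099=-725740.12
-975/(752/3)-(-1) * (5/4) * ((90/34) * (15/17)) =-210825/217328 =-0.97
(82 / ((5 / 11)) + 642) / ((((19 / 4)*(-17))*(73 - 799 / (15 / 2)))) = 49344 / 162469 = 0.30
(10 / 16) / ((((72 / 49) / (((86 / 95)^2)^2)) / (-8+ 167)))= 8878626197 / 195481500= 45.42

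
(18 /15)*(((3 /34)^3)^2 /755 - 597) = -2088892255335093 /2915818335200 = -716.40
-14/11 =-1.27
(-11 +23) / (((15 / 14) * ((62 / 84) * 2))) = 7.59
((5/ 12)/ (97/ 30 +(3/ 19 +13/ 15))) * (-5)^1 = -2375/ 4854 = -0.49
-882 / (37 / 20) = -17640 / 37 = -476.76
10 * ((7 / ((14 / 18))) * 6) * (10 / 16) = 675 / 2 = 337.50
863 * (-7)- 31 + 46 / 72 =-6071.36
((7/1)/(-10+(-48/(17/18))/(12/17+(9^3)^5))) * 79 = -55.30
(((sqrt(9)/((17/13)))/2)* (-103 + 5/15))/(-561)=182/867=0.21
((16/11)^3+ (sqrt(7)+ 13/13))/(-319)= -5427/424589 - sqrt(7)/319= -0.02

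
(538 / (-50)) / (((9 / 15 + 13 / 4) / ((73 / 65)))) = -78548 / 25025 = -3.14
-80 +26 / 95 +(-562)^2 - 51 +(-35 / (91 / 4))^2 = 315715.64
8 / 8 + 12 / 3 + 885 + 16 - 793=113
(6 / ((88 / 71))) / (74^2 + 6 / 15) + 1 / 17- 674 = -13803467151 / 20481736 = -673.94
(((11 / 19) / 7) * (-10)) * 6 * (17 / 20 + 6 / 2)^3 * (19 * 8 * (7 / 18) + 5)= -413944993 / 22800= -18155.48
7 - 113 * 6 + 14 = -657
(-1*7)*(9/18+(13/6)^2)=-1309/36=-36.36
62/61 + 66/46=3439/1403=2.45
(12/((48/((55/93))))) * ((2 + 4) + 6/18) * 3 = 1045/372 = 2.81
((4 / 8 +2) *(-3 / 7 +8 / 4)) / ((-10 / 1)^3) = -0.00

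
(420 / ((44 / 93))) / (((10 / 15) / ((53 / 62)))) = 50085 / 44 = 1138.30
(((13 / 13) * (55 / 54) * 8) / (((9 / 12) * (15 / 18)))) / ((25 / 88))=30976 / 675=45.89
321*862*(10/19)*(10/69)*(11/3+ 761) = 21158479600/1311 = 16139191.15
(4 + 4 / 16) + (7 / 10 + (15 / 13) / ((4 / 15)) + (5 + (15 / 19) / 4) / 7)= 346471 / 34580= 10.02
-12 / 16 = -3 / 4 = -0.75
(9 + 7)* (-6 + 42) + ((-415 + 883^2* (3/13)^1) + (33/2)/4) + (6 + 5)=18730853/104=180104.36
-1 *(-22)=22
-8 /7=-1.14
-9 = -9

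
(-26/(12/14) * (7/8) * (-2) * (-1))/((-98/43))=559/24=23.29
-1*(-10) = 10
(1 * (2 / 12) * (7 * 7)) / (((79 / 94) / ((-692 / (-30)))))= 796838 / 3555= 224.15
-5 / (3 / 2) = -10 / 3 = -3.33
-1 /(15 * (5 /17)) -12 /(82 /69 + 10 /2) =-69359 /32025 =-2.17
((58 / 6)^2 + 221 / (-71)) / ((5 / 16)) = 289.06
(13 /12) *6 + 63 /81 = 131 /18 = 7.28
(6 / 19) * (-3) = -18 / 19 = -0.95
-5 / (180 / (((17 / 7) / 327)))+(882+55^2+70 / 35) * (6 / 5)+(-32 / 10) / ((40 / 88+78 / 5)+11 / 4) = 380728743727 / 81167940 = 4690.63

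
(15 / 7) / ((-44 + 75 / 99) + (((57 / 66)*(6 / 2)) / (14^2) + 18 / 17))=-471240 / 9273773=-0.05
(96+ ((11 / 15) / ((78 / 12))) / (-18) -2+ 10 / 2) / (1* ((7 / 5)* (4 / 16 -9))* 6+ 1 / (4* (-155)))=-21543016 / 15995421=-1.35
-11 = -11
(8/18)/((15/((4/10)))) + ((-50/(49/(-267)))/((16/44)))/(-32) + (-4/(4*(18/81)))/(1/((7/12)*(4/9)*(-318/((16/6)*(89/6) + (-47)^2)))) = -2902064033/124891200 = -23.24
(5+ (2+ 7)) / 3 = 14 / 3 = 4.67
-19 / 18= -1.06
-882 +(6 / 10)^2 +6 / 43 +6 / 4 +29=-1829651 / 2150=-851.00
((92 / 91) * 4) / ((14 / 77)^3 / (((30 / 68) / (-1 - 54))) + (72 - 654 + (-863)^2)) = 133584 / 24582704419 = 0.00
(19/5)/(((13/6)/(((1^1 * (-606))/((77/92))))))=-6355728/5005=-1269.88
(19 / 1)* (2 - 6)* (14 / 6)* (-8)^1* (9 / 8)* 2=3192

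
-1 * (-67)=67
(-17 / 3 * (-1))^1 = 17 / 3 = 5.67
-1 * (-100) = 100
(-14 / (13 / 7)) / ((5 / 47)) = -4606 / 65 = -70.86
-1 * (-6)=6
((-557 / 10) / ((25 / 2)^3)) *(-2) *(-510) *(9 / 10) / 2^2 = -511326 / 78125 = -6.54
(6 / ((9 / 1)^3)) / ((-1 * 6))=-1 / 729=-0.00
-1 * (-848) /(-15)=-848 /15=-56.53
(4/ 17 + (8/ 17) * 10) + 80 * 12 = 16404/ 17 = 964.94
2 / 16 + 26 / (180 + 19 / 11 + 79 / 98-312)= -0.08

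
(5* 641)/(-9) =-3205/9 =-356.11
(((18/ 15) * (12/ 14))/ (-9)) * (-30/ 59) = 24/ 413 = 0.06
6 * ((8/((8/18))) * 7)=756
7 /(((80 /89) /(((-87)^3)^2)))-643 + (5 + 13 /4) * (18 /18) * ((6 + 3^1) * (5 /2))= 270149123192017 /80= 3376864039900.21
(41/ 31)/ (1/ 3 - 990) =-123/ 92039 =-0.00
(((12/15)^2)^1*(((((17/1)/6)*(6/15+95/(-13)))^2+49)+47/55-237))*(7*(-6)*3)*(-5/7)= 11284.40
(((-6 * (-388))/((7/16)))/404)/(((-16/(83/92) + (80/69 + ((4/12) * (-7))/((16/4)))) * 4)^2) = 0.00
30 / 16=15 / 8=1.88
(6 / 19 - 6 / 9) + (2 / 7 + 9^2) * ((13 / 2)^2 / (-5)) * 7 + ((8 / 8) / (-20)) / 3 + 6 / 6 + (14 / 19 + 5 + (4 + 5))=-1365914 / 285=-4792.68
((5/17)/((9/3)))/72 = 5/3672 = 0.00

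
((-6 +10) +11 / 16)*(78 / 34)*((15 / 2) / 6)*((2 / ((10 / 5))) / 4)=14625 / 4352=3.36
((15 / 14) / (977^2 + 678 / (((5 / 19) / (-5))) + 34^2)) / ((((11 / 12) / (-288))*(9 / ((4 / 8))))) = -1440 / 72595831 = -0.00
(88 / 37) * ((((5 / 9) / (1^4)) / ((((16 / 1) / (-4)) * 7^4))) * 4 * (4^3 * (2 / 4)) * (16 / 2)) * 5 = -563200 / 799533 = -0.70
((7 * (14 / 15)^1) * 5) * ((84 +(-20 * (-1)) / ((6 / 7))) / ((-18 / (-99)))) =173558 / 9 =19284.22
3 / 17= 0.18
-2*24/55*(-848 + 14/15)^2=-2583078976/4125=-626200.96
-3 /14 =-0.21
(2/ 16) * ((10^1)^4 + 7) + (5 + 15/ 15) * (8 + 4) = 10583/ 8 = 1322.88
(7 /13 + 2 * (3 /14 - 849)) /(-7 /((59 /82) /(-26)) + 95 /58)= -528459460 /79278927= -6.67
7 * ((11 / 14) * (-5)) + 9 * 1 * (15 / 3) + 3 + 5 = 51 / 2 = 25.50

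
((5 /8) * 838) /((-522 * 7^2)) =-2095 /102312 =-0.02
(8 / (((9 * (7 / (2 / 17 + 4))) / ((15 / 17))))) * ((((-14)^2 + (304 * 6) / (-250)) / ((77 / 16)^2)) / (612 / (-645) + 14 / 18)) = -12463521792 / 567162211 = -21.98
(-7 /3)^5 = -16807 /243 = -69.16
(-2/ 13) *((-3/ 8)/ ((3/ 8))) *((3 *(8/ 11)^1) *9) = 432/ 143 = 3.02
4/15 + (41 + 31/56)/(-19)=-30649/15960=-1.92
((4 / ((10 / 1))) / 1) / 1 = 2 / 5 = 0.40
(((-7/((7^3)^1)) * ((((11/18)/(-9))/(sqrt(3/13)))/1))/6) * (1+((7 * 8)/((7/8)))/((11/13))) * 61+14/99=14/99+17141 * sqrt(39)/47628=2.39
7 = 7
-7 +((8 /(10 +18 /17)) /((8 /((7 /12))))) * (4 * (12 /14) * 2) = -312 /47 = -6.64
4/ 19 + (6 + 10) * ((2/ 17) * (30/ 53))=21844/ 17119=1.28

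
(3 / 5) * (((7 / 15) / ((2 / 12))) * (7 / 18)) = 49 / 75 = 0.65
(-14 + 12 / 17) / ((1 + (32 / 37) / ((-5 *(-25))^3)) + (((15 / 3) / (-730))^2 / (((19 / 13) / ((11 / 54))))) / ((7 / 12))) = -208357946507812500 / 15673125496789169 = -13.29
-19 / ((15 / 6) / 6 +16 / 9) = -684 / 79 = -8.66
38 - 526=-488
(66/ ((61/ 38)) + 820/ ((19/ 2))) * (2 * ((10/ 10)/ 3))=295384/ 3477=84.95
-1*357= -357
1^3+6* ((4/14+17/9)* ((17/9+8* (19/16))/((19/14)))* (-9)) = -56113/57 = -984.44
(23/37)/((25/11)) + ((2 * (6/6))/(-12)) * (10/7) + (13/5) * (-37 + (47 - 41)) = -1564967/19425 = -80.56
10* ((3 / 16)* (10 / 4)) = 75 / 16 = 4.69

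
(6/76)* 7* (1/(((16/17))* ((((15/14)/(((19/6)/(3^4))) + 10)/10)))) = 2499/15920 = 0.16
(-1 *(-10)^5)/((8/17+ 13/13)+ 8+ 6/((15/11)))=8500000/1179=7209.50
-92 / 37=-2.49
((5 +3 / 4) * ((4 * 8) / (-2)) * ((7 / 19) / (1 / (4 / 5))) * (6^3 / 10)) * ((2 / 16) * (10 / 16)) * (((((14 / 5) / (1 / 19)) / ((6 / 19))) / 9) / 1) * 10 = -42826 / 5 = -8565.20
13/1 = 13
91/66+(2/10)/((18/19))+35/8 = 23621/3960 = 5.96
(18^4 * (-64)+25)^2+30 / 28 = 631923916354109 / 14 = 45137422596722.07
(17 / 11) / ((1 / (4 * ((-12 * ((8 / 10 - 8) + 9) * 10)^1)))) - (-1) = -14677 / 11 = -1334.27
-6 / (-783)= 2 / 261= 0.01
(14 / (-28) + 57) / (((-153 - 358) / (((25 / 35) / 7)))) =-565 / 50078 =-0.01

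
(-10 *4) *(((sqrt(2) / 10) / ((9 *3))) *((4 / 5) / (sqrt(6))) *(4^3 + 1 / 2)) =-344 *sqrt(3) / 135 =-4.41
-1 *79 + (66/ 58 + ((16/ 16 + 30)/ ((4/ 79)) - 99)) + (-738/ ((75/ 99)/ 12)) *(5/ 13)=-30617943/ 7540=-4060.74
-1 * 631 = -631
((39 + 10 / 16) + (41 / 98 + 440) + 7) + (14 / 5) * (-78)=526541 / 1960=268.64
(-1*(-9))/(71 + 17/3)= 27/230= 0.12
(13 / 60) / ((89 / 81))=351 / 1780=0.20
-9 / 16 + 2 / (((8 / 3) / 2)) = 15 / 16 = 0.94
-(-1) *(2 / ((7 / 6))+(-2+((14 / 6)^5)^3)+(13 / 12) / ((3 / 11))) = 132933203404471 / 401769396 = 330869.41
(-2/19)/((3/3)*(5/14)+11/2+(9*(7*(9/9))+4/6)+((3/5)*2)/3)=-105/69749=-0.00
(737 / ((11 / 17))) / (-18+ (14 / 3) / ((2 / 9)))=1139 / 3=379.67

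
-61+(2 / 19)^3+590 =3628419 / 6859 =529.00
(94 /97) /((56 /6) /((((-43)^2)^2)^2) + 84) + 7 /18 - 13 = -16199004034335152861 /1285678654135567020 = -12.60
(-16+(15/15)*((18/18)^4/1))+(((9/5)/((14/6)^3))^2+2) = -38176876/2941225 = -12.98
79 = 79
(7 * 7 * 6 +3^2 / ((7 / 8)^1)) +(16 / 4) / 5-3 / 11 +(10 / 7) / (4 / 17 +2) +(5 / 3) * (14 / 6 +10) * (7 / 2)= 49691801 / 131670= 377.40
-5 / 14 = -0.36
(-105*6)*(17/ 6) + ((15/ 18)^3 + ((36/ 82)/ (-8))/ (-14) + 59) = -53481037/ 30996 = -1725.42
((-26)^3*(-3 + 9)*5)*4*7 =-14763840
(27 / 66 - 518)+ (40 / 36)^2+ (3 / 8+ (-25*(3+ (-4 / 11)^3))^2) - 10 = 5648190001055 / 1147971528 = 4920.15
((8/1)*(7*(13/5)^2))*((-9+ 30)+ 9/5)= 1078896/125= 8631.17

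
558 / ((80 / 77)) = 537.08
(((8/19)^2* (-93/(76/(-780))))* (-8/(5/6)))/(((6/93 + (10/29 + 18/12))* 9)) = -2225952768/23546947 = -94.53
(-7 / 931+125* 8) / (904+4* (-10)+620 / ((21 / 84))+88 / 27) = 3590973 / 12020008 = 0.30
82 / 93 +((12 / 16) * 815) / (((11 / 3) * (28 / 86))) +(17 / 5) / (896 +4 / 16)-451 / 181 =31623030973843 / 61955539800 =510.41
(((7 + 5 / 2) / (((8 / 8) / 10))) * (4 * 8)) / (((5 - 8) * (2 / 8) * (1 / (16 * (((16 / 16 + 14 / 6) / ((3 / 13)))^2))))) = -3288064000 / 243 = -13531127.57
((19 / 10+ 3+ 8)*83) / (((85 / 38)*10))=203433 / 4250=47.87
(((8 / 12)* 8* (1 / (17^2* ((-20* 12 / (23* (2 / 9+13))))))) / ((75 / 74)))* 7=-83398 / 516375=-0.16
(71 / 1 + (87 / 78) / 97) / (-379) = -179091 / 955838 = -0.19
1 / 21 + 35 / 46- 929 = -928.19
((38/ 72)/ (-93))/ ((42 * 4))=-19/ 562464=-0.00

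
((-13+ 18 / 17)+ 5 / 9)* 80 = -910.85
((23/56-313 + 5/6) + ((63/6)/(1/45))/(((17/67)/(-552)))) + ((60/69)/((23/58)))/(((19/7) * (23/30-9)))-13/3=-2430208370222729/2363432344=-1028253.83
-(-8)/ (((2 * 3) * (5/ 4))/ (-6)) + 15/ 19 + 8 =227/ 95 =2.39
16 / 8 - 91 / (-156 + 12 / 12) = 401 / 155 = 2.59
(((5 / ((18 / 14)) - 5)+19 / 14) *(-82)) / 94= -1271 / 5922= -0.21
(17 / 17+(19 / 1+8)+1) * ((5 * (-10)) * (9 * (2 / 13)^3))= -104400 / 2197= -47.52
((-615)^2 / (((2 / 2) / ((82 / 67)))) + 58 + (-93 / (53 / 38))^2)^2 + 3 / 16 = 123811875571654726454443 / 566725907344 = 218468705889.78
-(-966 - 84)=1050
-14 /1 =-14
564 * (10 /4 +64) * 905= 33942930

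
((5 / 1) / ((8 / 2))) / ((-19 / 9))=-45 / 76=-0.59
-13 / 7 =-1.86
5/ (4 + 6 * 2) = 5/ 16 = 0.31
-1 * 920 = -920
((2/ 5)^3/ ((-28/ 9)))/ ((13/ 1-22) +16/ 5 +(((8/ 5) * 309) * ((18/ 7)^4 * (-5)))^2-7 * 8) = -4941258/ 2805858267174453425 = -0.00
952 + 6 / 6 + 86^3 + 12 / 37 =23569345 / 37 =637009.32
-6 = -6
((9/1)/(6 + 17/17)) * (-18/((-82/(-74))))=-20.89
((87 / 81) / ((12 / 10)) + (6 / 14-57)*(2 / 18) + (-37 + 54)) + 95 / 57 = 15055 / 1134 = 13.28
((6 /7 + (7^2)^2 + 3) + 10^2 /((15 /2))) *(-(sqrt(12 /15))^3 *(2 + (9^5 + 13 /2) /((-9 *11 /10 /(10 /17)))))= 6068119.37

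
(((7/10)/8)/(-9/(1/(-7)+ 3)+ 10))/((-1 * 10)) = -7/5480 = -0.00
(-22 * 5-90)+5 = -195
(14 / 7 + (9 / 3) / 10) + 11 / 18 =2.91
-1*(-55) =55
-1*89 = -89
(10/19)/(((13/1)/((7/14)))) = 5/247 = 0.02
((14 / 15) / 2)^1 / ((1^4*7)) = 1 / 15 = 0.07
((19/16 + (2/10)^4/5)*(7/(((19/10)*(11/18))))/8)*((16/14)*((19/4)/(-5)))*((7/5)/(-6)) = 0.23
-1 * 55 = -55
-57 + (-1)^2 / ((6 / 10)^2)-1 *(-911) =7711 / 9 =856.78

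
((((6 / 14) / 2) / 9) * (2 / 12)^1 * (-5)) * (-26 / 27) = 65 / 3402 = 0.02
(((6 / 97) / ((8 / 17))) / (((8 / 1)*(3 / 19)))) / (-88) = -323 / 273152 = -0.00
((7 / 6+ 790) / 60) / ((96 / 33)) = 52217 / 11520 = 4.53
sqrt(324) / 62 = 0.29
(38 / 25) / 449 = 38 / 11225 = 0.00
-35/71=-0.49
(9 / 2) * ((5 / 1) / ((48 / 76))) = 285 / 8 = 35.62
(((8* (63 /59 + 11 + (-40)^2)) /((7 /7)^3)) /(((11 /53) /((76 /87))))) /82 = 510814848 /771661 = 661.97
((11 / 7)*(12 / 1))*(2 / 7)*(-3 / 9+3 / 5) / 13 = 352 / 3185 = 0.11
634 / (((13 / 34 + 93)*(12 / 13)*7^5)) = 70057 / 160086675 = 0.00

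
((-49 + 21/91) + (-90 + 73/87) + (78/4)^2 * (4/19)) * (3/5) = -248746/7163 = -34.73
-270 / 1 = -270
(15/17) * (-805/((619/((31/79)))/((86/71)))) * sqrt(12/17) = -64383900 * sqrt(51)/1003399619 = -0.46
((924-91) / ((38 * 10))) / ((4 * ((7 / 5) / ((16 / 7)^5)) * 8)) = 139264 / 45619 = 3.05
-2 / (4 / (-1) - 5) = 2 / 9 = 0.22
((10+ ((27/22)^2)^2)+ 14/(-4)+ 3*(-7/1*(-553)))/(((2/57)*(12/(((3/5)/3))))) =51726911627/9370240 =5520.34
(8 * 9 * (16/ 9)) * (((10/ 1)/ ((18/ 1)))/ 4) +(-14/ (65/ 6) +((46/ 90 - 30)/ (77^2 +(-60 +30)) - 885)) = -599437414/ 690183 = -868.52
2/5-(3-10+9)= -8/5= -1.60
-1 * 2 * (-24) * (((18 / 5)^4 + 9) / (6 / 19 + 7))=100868112 / 86875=1161.07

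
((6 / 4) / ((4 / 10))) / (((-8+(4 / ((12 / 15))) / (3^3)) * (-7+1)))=135 / 1688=0.08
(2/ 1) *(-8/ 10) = -8/ 5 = -1.60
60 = 60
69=69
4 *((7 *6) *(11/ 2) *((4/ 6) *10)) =6160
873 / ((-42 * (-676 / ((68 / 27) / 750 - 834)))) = -102386119 / 3992625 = -25.64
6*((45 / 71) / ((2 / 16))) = 2160 / 71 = 30.42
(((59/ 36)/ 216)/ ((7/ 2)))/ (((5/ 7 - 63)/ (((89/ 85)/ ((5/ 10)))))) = -5251/ 72044640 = -0.00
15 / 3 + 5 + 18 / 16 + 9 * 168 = 1523.12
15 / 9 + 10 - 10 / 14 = 230 / 21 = 10.95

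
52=52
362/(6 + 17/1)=362/23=15.74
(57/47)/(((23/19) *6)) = 361/2162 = 0.17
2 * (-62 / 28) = -31 / 7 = -4.43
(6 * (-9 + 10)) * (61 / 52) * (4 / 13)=366 / 169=2.17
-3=-3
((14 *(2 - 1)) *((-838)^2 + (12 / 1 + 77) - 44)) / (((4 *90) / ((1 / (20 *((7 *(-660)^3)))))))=-702289 / 1034985600000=-0.00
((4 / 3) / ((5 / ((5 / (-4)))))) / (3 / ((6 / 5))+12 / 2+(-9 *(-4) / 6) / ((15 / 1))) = -10 / 267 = -0.04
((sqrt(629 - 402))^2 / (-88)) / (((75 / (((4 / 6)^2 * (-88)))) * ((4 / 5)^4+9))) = 22700 / 158787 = 0.14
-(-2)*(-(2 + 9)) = -22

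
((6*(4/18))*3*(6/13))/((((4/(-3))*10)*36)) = -1/260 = -0.00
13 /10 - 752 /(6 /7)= -26281 /30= -876.03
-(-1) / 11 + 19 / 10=1.99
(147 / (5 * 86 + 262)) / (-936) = -49 / 215904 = -0.00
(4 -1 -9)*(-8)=48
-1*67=-67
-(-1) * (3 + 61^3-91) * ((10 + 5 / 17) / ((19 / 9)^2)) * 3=9648624825 / 6137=1572205.45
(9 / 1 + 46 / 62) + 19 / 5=2099 / 155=13.54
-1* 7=-7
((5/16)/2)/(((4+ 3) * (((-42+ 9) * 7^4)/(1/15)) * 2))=-1/106489152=-0.00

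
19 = 19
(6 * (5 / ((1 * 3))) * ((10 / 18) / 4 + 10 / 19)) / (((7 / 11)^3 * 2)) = 432575 / 33516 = 12.91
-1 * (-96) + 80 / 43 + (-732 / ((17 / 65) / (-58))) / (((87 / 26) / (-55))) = -1950391264 / 731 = -2668113.90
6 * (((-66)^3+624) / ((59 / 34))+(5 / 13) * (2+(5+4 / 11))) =-8368486614 / 8437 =-991879.41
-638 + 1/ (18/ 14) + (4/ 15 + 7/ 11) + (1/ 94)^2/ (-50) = -27831456179/ 43738200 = -636.32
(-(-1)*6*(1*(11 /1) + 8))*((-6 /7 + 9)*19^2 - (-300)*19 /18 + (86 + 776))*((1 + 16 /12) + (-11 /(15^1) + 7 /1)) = 141313222 /35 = 4037520.63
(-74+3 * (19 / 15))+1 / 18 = -6313 / 90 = -70.14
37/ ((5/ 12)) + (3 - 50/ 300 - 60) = 949/ 30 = 31.63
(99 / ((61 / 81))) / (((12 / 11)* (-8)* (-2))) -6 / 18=84305 / 11712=7.20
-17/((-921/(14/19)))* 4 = 952/17499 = 0.05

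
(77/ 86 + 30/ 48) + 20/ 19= 16817/ 6536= 2.57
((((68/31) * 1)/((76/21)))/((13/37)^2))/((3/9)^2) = 4398597/99541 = 44.19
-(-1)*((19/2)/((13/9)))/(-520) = -171/13520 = -0.01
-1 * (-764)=764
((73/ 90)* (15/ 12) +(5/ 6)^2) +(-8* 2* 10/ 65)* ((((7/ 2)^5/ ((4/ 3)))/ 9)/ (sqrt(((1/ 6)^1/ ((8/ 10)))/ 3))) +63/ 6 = 293/ 24 -16807* sqrt(10)/ 130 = -396.63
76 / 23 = 3.30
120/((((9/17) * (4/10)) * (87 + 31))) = 850/177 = 4.80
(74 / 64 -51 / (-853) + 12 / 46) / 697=22615 / 10672736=0.00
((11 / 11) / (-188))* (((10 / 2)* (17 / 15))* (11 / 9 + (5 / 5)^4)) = -85 / 1269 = -0.07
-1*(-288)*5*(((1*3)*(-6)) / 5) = -5184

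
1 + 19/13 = 32/13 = 2.46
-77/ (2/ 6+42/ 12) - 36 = -1290/ 23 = -56.09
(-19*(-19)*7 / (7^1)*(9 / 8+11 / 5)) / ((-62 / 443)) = -21269759 / 2480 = -8576.52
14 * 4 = 56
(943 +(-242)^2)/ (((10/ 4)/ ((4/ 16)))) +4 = 59547/ 10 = 5954.70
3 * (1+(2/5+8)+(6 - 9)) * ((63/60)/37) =504/925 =0.54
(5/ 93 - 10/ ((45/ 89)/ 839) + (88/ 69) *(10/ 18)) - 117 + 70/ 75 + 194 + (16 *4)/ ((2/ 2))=-1583477522/ 96255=-16450.86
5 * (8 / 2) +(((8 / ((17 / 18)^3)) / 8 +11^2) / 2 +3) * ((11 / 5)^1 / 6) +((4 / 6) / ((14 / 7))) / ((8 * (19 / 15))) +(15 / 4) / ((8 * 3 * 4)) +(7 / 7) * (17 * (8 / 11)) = 110278280059 / 1971488640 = 55.94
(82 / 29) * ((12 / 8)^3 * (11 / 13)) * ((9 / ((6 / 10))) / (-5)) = -36531 / 1508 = -24.22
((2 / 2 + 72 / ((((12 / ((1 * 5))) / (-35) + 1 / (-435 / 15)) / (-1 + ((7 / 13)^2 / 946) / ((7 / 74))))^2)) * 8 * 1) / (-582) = -47098372624165346404 / 508618388375130891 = -92.60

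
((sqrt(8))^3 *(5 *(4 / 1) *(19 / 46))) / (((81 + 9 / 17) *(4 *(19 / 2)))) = 680 *sqrt(2) / 15939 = 0.06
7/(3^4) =7/81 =0.09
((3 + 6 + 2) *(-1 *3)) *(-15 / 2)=495 / 2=247.50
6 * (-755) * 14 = -63420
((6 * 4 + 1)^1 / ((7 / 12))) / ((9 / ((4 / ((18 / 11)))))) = 2200 / 189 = 11.64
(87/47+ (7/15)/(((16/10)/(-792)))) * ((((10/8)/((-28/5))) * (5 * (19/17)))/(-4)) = -12789375/178976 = -71.46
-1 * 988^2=-976144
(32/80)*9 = 18/5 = 3.60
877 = 877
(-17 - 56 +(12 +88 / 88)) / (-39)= 20 / 13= 1.54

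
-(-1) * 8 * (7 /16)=7 /2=3.50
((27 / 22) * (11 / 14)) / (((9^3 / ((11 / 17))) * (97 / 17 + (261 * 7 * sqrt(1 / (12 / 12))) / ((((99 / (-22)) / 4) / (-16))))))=11 / 334019700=0.00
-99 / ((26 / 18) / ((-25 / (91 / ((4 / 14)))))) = 5.38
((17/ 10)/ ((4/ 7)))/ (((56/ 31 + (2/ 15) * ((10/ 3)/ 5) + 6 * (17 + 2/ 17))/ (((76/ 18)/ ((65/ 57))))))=9702597/ 92137240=0.11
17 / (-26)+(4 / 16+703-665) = 1955 / 52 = 37.60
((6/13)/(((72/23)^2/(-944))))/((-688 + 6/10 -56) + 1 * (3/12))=312110/5216913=0.06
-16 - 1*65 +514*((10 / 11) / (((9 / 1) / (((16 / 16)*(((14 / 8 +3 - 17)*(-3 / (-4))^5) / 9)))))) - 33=-1472991 / 11264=-130.77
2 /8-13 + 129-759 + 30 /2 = -2511 /4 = -627.75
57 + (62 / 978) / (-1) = 27842 / 489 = 56.94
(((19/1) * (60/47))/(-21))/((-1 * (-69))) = -0.02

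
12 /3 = 4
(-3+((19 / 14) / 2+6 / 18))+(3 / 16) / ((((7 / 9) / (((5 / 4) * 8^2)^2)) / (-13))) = -1684967 / 84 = -20059.13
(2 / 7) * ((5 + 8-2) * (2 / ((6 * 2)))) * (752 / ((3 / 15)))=41360 / 21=1969.52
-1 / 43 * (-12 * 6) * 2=3.35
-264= -264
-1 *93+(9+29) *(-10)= -473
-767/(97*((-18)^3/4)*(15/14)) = 5369/1060695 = 0.01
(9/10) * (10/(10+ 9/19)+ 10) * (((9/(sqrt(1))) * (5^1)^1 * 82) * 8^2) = 2328371.46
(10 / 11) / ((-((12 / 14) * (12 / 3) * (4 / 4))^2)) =-0.08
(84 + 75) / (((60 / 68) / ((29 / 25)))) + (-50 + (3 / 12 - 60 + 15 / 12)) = 25133 / 250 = 100.53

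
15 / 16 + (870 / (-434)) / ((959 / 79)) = 2571705 / 3329648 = 0.77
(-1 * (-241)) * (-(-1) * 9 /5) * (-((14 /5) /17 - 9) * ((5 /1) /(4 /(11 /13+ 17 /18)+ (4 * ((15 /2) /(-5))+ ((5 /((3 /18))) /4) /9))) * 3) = -12285307098 /626705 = -19603.01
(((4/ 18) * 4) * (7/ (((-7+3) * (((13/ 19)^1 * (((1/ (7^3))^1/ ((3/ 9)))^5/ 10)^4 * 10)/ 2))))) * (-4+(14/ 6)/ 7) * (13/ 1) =2972943929048275933865445332660770968372286839340277852000/ 94143178827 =31578962661877356769206060000000000000000000000.00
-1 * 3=-3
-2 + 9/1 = 7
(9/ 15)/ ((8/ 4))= 0.30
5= 5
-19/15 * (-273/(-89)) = -3.89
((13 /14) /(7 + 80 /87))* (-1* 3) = -261 /742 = -0.35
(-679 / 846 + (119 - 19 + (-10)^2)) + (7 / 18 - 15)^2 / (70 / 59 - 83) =14450309969 / 73505556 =196.59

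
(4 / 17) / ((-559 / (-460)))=1840 / 9503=0.19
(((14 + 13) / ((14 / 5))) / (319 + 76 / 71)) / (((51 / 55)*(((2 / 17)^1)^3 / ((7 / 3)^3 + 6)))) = 1128545 / 3024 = 373.20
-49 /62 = -0.79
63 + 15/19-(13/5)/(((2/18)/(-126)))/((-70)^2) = 2141007/33250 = 64.39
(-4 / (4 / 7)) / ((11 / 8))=-5.09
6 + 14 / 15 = 104 / 15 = 6.93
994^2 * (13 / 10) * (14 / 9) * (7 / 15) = 629378932 / 675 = 932413.23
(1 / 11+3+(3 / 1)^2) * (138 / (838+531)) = 1.22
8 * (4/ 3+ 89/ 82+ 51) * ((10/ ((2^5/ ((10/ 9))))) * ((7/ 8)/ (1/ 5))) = 11498375/ 17712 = 649.19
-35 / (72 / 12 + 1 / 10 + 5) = -350 / 111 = -3.15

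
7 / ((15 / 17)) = 119 / 15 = 7.93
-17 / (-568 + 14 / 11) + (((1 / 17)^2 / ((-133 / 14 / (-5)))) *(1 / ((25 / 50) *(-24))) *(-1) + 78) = 445173624 / 5705149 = 78.03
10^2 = 100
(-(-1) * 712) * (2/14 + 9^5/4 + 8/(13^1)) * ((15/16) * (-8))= -7173936225/91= -78834464.01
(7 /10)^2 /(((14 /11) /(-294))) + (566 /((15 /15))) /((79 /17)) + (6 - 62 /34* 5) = 737283 /134300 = 5.49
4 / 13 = 0.31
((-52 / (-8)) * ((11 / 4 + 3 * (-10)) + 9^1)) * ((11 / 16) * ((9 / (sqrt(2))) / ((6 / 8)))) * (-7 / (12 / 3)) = 219219 * sqrt(2) / 256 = 1211.03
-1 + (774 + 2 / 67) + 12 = 52597 / 67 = 785.03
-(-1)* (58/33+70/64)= 3011/1056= 2.85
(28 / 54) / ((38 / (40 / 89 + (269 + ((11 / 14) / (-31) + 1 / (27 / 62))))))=283377737 / 76429818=3.71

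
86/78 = 43/39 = 1.10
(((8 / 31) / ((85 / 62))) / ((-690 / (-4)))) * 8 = 0.01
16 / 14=8 / 7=1.14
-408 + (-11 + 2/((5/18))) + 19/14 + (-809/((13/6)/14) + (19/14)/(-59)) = -151348096/26845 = -5637.85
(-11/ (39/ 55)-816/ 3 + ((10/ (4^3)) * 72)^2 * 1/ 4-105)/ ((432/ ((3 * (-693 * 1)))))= 69356749/ 39936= 1736.70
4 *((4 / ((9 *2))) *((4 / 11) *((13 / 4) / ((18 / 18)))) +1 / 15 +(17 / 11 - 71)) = -136868 / 495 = -276.50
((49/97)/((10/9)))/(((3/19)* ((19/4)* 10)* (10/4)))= 294/12125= 0.02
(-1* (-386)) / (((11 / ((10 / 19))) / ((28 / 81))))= 108080 / 16929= 6.38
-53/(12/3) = -53/4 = -13.25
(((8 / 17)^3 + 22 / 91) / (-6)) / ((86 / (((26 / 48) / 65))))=-77339 / 13841689680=-0.00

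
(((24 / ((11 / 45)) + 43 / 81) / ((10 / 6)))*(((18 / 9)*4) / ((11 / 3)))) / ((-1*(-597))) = 703624 / 3250665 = 0.22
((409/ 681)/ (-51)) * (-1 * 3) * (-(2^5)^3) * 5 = -67010560/ 11577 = -5788.25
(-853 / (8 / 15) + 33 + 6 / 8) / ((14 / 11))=-137775 / 112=-1230.13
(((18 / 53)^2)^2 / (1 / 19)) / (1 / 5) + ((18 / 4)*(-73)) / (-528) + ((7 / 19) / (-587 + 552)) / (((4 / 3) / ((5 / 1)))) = 97446755817 / 52771536928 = 1.85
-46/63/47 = -46/2961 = -0.02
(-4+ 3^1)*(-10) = 10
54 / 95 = 0.57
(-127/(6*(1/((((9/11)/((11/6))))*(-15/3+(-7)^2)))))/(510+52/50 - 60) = -28575/31009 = -0.92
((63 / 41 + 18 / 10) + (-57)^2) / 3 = 222243 / 205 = 1084.11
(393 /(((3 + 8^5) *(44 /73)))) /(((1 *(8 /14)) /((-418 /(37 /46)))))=-87759651 /4850108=-18.09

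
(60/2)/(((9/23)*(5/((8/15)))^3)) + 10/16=1454041/2025000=0.72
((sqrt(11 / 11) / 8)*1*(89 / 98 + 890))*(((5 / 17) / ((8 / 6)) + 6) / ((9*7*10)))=4103523 / 3731840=1.10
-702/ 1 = -702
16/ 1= 16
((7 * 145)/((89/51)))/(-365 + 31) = -51765/29726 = -1.74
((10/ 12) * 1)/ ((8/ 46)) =115/ 24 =4.79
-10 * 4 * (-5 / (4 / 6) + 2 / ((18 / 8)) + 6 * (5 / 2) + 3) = -4100 / 9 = -455.56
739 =739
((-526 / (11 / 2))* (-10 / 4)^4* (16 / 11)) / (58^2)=-164375 / 101761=-1.62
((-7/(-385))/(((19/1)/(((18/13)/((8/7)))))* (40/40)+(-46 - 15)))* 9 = -567/157025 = -0.00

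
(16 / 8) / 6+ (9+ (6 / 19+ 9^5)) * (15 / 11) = 50495069 / 627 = 80534.40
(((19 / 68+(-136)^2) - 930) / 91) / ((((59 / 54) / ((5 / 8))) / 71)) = 11449349595 / 1460368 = 7840.04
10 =10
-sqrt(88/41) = -1.47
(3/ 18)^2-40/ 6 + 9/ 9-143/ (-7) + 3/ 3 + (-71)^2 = 1274311/ 252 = 5056.79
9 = 9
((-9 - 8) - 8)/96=-25/96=-0.26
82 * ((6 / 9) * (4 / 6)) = 328 / 9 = 36.44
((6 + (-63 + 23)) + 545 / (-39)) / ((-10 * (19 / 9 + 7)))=5613 / 10660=0.53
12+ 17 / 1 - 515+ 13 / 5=-2417 / 5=-483.40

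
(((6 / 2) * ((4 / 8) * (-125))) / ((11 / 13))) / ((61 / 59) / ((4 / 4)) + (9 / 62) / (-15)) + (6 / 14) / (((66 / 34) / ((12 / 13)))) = -311779161 / 1442441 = -216.15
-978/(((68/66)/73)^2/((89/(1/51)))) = -757693777203/34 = -22285111094.21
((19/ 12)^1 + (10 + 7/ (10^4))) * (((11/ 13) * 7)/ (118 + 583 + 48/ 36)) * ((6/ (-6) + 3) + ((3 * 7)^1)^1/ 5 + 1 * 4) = 1.00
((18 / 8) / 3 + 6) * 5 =135 / 4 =33.75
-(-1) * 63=63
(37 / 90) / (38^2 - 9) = 37 / 129150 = 0.00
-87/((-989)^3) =87/967361669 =0.00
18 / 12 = 3 / 2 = 1.50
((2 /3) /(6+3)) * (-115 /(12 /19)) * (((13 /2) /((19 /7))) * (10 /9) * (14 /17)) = -366275 /12393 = -29.55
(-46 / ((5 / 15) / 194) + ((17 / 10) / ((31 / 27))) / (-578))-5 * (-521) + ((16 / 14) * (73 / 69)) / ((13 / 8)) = -1599338936873 / 66180660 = -24166.26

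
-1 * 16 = -16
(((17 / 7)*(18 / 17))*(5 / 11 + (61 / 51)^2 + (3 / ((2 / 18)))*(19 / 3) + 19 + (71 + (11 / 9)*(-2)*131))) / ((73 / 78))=-36559068 / 232067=-157.54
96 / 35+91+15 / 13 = 43178 / 455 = 94.90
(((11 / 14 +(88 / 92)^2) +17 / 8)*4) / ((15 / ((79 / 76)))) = 2984383 / 2814280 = 1.06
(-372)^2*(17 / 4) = 588132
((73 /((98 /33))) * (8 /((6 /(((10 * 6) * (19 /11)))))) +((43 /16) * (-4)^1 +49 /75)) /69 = 49783579 /1014300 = 49.08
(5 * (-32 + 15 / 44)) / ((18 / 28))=-246.24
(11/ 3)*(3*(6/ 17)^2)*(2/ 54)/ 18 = 22/ 7803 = 0.00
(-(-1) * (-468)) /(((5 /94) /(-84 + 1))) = 3651336 /5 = 730267.20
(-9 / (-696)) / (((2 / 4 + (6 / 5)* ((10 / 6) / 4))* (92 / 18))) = 27 / 10672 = 0.00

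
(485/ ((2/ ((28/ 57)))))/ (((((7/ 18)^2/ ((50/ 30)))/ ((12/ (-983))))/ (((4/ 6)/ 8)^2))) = -14550/ 130739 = -0.11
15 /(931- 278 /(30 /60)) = 1 /25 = 0.04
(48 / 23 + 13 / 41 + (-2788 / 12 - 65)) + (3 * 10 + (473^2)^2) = 141604647783104 / 2829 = 50054665176.07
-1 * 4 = -4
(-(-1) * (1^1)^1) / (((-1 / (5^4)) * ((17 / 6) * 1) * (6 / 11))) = -6875 / 17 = -404.41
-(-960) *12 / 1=11520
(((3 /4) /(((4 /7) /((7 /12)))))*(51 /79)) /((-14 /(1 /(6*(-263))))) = 119 /5318912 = 0.00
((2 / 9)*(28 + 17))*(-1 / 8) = -5 / 4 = -1.25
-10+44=34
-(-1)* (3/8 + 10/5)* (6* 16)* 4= 912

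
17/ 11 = 1.55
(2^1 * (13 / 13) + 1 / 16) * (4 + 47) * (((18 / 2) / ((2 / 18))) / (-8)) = -136323 / 128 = -1065.02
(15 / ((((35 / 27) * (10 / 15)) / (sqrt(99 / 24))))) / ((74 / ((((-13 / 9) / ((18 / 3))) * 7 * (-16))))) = 117 * sqrt(66) / 74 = 12.84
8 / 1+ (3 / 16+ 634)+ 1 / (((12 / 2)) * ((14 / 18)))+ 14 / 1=73517 / 112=656.40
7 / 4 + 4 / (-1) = -9 / 4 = -2.25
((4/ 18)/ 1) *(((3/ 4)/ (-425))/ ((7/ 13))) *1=-13/ 17850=-0.00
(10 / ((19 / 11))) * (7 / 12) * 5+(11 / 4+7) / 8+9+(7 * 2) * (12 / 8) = 48.10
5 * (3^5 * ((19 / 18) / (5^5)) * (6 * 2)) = 3078 / 625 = 4.92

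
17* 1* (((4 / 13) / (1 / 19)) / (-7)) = -1292 / 91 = -14.20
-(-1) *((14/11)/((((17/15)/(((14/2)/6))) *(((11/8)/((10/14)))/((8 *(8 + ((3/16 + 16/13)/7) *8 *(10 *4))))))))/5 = 2120960/26741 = 79.31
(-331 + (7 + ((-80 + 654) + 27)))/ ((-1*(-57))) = 277/ 57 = 4.86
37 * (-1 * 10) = -370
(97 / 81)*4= 388 / 81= 4.79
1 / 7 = 0.14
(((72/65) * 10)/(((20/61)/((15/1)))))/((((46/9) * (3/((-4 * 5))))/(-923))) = 14032440/23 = 610106.09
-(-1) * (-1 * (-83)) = 83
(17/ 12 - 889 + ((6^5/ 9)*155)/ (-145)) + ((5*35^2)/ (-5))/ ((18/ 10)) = -2491.73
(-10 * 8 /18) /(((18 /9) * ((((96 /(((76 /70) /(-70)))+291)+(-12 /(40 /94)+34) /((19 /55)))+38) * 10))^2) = -361 /1109489481000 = -0.00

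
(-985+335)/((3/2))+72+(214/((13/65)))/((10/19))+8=1679.67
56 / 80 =7 / 10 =0.70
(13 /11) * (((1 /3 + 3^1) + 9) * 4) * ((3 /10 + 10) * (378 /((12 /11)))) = 1040403 /5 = 208080.60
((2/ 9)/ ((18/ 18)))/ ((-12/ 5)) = -5/ 54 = -0.09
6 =6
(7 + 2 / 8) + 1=33 / 4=8.25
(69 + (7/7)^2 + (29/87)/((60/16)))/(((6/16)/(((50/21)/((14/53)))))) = 6686480/3969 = 1684.68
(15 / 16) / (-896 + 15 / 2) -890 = -890.00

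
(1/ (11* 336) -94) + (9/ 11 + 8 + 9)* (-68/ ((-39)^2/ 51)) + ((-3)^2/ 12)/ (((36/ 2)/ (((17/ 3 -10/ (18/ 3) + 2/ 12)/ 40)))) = -2018118911/ 14990976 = -134.62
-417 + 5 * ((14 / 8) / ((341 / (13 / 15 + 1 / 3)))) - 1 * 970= -945913 / 682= -1386.97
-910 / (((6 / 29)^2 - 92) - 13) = 765310 / 88269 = 8.67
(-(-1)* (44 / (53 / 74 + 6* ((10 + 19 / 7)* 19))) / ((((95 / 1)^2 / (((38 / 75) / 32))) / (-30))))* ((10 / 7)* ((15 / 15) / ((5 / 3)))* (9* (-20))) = 87912 / 356808125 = 0.00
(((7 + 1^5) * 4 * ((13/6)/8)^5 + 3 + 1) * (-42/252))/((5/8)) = -32221789/29859840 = -1.08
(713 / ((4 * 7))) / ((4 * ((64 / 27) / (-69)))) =-1328319 / 7168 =-185.31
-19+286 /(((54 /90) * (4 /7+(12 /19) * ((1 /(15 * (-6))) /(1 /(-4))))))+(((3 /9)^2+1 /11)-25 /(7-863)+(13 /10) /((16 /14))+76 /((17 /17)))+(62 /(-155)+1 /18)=5542839077 /6497040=853.13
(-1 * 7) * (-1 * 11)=77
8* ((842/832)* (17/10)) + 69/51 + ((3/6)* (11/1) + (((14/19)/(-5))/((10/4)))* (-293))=31818327/839800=37.89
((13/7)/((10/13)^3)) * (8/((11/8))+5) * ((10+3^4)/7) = 573.82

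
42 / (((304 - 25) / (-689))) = -9646 / 93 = -103.72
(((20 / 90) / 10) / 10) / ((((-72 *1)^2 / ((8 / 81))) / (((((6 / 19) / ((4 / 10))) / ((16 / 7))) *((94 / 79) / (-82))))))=-329 / 1550478723840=-0.00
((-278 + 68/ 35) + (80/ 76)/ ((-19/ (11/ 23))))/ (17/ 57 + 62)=-240693858/ 54312545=-4.43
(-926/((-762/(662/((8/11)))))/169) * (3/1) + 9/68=19.77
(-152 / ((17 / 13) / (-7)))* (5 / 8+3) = 2949.47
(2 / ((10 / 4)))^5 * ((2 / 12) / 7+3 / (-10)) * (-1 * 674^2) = 13490180096 / 328125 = 41112.93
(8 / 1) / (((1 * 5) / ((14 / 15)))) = 1.49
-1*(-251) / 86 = 251 / 86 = 2.92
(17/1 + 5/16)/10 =277/160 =1.73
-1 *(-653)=653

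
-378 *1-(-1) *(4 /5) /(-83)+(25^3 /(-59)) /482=-4467667187 /11801770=-378.56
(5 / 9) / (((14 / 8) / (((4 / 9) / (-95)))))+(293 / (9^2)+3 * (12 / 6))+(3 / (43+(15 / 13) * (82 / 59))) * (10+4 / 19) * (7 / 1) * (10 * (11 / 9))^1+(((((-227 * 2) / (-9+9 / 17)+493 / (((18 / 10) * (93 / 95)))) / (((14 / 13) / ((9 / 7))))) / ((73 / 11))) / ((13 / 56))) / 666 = 68.76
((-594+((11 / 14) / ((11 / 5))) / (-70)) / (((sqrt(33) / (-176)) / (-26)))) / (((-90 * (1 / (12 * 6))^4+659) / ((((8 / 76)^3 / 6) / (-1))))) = 8034420326400 * sqrt(33) / 330673792164793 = 0.14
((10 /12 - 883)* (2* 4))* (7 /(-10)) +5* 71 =79427 /15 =5295.13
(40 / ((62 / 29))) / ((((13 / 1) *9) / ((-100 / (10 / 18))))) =-11600 / 403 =-28.78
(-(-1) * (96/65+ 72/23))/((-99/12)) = -9184/16445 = -0.56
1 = 1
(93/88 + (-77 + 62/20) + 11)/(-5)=27211/2200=12.37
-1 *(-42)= 42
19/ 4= 4.75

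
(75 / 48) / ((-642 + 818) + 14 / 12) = 75 / 8504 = 0.01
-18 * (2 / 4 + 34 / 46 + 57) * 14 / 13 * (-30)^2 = -1016048.83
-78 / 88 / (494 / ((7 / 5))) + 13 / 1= 108659 / 8360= 13.00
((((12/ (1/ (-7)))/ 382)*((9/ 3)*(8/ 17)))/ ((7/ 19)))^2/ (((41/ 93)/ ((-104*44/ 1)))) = -3185672675328/ 432263369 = -7369.75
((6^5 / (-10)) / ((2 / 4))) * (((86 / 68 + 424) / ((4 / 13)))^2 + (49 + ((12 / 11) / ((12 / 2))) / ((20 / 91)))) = -472219058888469 / 158950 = -2970865422.39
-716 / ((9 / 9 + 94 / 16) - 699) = 1.03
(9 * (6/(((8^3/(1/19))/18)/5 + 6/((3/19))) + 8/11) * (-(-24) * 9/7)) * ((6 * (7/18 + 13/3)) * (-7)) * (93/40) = -3557662641/36157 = -98394.85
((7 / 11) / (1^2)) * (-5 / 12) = -35 / 132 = -0.27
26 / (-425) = -26 / 425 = -0.06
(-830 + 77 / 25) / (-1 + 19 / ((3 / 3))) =-2297 / 50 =-45.94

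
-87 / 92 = -0.95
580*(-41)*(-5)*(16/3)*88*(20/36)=31002074.07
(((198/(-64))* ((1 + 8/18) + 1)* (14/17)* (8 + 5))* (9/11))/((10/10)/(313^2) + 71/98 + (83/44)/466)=-12315936435803/135452781271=-90.92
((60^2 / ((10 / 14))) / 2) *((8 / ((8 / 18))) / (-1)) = -45360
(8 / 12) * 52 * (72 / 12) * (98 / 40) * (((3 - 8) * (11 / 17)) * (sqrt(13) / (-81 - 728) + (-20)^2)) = -11211200 / 17 + 28028 * sqrt(13) / 13753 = -659475.00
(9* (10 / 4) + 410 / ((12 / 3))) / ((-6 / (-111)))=4625 / 2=2312.50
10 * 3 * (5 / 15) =10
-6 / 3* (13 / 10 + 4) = -53 / 5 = -10.60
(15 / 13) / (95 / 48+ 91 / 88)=7920 / 20683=0.38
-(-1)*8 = 8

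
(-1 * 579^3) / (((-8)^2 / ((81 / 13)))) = -15722467659 / 832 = -18897196.71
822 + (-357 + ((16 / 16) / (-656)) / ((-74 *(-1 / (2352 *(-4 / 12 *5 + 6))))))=1410173 / 3034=464.79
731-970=-239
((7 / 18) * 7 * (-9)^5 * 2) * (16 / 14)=-367416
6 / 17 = 0.35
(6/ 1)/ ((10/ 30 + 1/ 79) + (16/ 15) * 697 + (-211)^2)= 790/ 5959867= 0.00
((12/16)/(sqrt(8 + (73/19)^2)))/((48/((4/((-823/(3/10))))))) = -19 * sqrt(913)/120223840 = -0.00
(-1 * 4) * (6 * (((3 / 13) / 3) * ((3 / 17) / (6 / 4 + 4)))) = -0.06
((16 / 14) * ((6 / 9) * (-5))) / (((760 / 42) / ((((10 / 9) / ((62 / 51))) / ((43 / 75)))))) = -8500 / 25327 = -0.34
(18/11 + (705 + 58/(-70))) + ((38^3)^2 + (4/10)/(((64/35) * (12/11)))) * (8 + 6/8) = 15579789643793671/591360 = 26345694067.56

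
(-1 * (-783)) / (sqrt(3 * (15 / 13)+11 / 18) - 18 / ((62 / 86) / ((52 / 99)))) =-279404755344 / 4568899663 - 273144069 * sqrt(24778) / 4568899663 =-70.56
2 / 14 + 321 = 2248 / 7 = 321.14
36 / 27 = 4 / 3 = 1.33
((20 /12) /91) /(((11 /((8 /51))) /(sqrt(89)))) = 40 * sqrt(89) /153153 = 0.00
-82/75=-1.09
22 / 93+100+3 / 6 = 18737 / 186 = 100.74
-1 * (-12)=12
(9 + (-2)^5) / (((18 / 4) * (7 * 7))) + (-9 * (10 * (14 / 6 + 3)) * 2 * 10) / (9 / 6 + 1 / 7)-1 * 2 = -5845.58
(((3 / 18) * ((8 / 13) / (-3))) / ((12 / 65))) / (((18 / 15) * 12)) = -25 / 1944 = -0.01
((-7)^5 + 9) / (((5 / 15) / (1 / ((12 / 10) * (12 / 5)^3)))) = -3037.83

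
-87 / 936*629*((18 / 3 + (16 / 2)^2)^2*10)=-2864772.44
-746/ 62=-12.03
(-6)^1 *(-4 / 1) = 24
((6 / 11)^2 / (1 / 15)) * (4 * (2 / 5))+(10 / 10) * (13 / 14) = 13669 / 1694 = 8.07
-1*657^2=-431649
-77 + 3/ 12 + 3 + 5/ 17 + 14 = -4043/ 68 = -59.46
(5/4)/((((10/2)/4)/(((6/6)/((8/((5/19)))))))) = 5/152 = 0.03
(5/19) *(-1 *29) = -145/19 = -7.63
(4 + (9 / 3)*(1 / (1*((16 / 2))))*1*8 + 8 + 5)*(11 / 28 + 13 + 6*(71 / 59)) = 170265 / 413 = 412.26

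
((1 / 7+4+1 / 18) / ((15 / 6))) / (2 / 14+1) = 529 / 360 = 1.47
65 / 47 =1.38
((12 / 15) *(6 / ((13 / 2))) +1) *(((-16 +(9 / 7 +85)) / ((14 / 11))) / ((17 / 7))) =305778 / 7735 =39.53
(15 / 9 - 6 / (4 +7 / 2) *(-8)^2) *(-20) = 2972 / 3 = 990.67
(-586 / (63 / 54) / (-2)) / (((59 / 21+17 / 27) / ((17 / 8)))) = 403461 / 2600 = 155.18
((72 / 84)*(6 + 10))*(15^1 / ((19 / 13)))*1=140.75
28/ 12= 2.33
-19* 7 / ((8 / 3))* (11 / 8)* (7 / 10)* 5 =-240.02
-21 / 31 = -0.68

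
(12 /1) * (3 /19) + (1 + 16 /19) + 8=223 /19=11.74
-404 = -404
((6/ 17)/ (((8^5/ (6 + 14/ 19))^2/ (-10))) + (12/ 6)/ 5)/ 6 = 201097141/ 3016458240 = 0.07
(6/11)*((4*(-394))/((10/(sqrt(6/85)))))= -22.84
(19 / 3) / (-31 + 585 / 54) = -38 / 121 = -0.31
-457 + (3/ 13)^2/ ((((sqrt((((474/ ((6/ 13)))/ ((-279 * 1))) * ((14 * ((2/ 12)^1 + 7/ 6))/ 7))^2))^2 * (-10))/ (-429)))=-4010124723967/ 8775345280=-456.98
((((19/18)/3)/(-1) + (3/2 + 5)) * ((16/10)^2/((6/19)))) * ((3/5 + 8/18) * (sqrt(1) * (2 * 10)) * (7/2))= 66410624/18225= 3643.93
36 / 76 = 9 / 19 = 0.47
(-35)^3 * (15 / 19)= -33848.68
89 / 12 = 7.42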